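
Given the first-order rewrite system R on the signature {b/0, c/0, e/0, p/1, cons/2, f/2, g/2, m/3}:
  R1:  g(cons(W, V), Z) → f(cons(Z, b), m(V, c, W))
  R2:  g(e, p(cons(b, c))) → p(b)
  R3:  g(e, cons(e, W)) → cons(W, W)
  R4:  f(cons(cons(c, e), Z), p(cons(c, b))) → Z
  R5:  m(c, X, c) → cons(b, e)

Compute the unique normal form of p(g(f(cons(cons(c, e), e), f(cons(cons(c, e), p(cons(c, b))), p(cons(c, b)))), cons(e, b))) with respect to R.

p(cons(b, b))

1. p(g(f(cons(cons(c, e), e), f(cons(cons(c, e), p(cons(c, b))), p(cons(c, b)))), cons(e, b)))  →  p(g(f(cons(cons(c, e), e), p(cons(c, b))), cons(e, b)))   [R4 at 1.1.2]
2. p(g(f(cons(cons(c, e), e), p(cons(c, b))), cons(e, b)))  →  p(g(e, cons(e, b)))   [R4 at 1.1]
3. p(g(e, cons(e, b)))  →  p(cons(b, b))   [R3 at 1]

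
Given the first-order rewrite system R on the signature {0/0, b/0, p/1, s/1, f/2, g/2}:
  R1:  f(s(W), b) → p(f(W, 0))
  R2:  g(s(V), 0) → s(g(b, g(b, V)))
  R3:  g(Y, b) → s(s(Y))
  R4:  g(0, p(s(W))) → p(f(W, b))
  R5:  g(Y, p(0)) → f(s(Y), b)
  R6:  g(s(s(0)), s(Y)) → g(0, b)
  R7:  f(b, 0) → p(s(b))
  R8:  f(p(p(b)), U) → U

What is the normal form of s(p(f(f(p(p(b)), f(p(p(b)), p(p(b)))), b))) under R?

s(p(b))

1. s(p(f(f(p(p(b)), f(p(p(b)), p(p(b)))), b)))  →  s(p(f(f(p(p(b)), p(p(b))), b)))   [R8 at 1.1.1]
2. s(p(f(f(p(p(b)), p(p(b))), b)))  →  s(p(f(p(p(b)), b)))   [R8 at 1.1.1]
3. s(p(f(p(p(b)), b)))  →  s(p(b))   [R8 at 1.1]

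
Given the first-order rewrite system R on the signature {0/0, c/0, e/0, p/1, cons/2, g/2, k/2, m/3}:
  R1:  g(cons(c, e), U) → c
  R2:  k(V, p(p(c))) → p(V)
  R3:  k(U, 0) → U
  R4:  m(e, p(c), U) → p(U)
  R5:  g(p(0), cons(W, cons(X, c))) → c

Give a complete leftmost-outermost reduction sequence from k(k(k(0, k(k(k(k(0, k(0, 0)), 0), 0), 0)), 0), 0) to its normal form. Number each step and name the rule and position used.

1. k(k(k(0, k(k(k(k(0, k(0, 0)), 0), 0), 0)), 0), 0)  →  k(k(0, k(k(k(k(0, k(0, 0)), 0), 0), 0)), 0)   [R3 at ε]
2. k(k(0, k(k(k(k(0, k(0, 0)), 0), 0), 0)), 0)  →  k(0, k(k(k(k(0, k(0, 0)), 0), 0), 0))   [R3 at ε]
3. k(0, k(k(k(k(0, k(0, 0)), 0), 0), 0))  →  k(0, k(k(k(0, k(0, 0)), 0), 0))   [R3 at 2]
4. k(0, k(k(k(0, k(0, 0)), 0), 0))  →  k(0, k(k(0, k(0, 0)), 0))   [R3 at 2]
5. k(0, k(k(0, k(0, 0)), 0))  →  k(0, k(0, k(0, 0)))   [R3 at 2]
6. k(0, k(0, k(0, 0)))  →  k(0, k(0, 0))   [R3 at 2.2]
7. k(0, k(0, 0))  →  k(0, 0)   [R3 at 2]
8. k(0, 0)  →  0   [R3 at ε]

0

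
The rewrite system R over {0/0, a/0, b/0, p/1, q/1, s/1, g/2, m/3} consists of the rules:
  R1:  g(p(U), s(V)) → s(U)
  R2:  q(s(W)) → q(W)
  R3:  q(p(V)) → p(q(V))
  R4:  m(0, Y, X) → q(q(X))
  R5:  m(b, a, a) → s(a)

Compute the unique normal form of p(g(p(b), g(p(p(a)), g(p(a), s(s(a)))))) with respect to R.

p(s(b))

1. p(g(p(b), g(p(p(a)), g(p(a), s(s(a))))))  →  p(g(p(b), g(p(p(a)), s(a))))   [R1 at 1.2.2]
2. p(g(p(b), g(p(p(a)), s(a))))  →  p(g(p(b), s(p(a))))   [R1 at 1.2]
3. p(g(p(b), s(p(a))))  →  p(s(b))   [R1 at 1]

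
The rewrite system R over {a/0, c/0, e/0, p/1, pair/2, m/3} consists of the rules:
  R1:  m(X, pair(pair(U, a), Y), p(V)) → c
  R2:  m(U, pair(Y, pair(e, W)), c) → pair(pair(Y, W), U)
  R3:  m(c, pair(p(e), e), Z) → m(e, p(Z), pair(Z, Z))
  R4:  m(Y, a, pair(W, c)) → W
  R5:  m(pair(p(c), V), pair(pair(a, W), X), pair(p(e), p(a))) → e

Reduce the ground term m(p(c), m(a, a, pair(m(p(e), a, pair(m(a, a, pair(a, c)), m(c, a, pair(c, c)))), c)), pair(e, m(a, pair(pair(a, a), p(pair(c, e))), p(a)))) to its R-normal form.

1. m(p(c), m(a, a, pair(m(p(e), a, pair(m(a, a, pair(a, c)), m(c, a, pair(c, c)))), c)), pair(e, m(a, pair(pair(a, a), p(pair(c, e))), p(a))))  →  m(p(c), m(p(e), a, pair(m(a, a, pair(a, c)), m(c, a, pair(c, c)))), pair(e, m(a, pair(pair(a, a), p(pair(c, e))), p(a))))   [R4 at 2]
2. m(p(c), m(p(e), a, pair(m(a, a, pair(a, c)), m(c, a, pair(c, c)))), pair(e, m(a, pair(pair(a, a), p(pair(c, e))), p(a))))  →  m(p(c), m(p(e), a, pair(a, m(c, a, pair(c, c)))), pair(e, m(a, pair(pair(a, a), p(pair(c, e))), p(a))))   [R4 at 2.3.1]
3. m(p(c), m(p(e), a, pair(a, m(c, a, pair(c, c)))), pair(e, m(a, pair(pair(a, a), p(pair(c, e))), p(a))))  →  m(p(c), m(p(e), a, pair(a, c)), pair(e, m(a, pair(pair(a, a), p(pair(c, e))), p(a))))   [R4 at 2.3.2]
4. m(p(c), m(p(e), a, pair(a, c)), pair(e, m(a, pair(pair(a, a), p(pair(c, e))), p(a))))  →  m(p(c), a, pair(e, m(a, pair(pair(a, a), p(pair(c, e))), p(a))))   [R4 at 2]
5. m(p(c), a, pair(e, m(a, pair(pair(a, a), p(pair(c, e))), p(a))))  →  m(p(c), a, pair(e, c))   [R1 at 3.2]
6. m(p(c), a, pair(e, c))  →  e   [R4 at ε]

e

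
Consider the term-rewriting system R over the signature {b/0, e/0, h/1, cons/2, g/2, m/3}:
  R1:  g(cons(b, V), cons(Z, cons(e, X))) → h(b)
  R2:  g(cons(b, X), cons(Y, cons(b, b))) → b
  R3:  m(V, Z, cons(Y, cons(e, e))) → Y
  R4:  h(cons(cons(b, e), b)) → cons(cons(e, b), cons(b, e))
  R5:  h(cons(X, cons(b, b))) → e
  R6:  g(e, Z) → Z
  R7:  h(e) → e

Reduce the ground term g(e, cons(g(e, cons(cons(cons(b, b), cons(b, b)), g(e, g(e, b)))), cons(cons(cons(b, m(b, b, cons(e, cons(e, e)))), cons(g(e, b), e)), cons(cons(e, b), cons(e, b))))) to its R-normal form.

cons(cons(cons(cons(b, b), cons(b, b)), b), cons(cons(cons(b, e), cons(b, e)), cons(cons(e, b), cons(e, b))))

1. g(e, cons(g(e, cons(cons(cons(b, b), cons(b, b)), g(e, g(e, b)))), cons(cons(cons(b, m(b, b, cons(e, cons(e, e)))), cons(g(e, b), e)), cons(cons(e, b), cons(e, b)))))  →  cons(g(e, cons(cons(cons(b, b), cons(b, b)), g(e, g(e, b)))), cons(cons(cons(b, m(b, b, cons(e, cons(e, e)))), cons(g(e, b), e)), cons(cons(e, b), cons(e, b))))   [R6 at ε]
2. cons(g(e, cons(cons(cons(b, b), cons(b, b)), g(e, g(e, b)))), cons(cons(cons(b, m(b, b, cons(e, cons(e, e)))), cons(g(e, b), e)), cons(cons(e, b), cons(e, b))))  →  cons(cons(cons(cons(b, b), cons(b, b)), g(e, g(e, b))), cons(cons(cons(b, m(b, b, cons(e, cons(e, e)))), cons(g(e, b), e)), cons(cons(e, b), cons(e, b))))   [R6 at 1]
3. cons(cons(cons(cons(b, b), cons(b, b)), g(e, g(e, b))), cons(cons(cons(b, m(b, b, cons(e, cons(e, e)))), cons(g(e, b), e)), cons(cons(e, b), cons(e, b))))  →  cons(cons(cons(cons(b, b), cons(b, b)), g(e, b)), cons(cons(cons(b, m(b, b, cons(e, cons(e, e)))), cons(g(e, b), e)), cons(cons(e, b), cons(e, b))))   [R6 at 1.2]
4. cons(cons(cons(cons(b, b), cons(b, b)), g(e, b)), cons(cons(cons(b, m(b, b, cons(e, cons(e, e)))), cons(g(e, b), e)), cons(cons(e, b), cons(e, b))))  →  cons(cons(cons(cons(b, b), cons(b, b)), b), cons(cons(cons(b, m(b, b, cons(e, cons(e, e)))), cons(g(e, b), e)), cons(cons(e, b), cons(e, b))))   [R6 at 1.2]
5. cons(cons(cons(cons(b, b), cons(b, b)), b), cons(cons(cons(b, m(b, b, cons(e, cons(e, e)))), cons(g(e, b), e)), cons(cons(e, b), cons(e, b))))  →  cons(cons(cons(cons(b, b), cons(b, b)), b), cons(cons(cons(b, e), cons(g(e, b), e)), cons(cons(e, b), cons(e, b))))   [R3 at 2.1.1.2]
6. cons(cons(cons(cons(b, b), cons(b, b)), b), cons(cons(cons(b, e), cons(g(e, b), e)), cons(cons(e, b), cons(e, b))))  →  cons(cons(cons(cons(b, b), cons(b, b)), b), cons(cons(cons(b, e), cons(b, e)), cons(cons(e, b), cons(e, b))))   [R6 at 2.1.2.1]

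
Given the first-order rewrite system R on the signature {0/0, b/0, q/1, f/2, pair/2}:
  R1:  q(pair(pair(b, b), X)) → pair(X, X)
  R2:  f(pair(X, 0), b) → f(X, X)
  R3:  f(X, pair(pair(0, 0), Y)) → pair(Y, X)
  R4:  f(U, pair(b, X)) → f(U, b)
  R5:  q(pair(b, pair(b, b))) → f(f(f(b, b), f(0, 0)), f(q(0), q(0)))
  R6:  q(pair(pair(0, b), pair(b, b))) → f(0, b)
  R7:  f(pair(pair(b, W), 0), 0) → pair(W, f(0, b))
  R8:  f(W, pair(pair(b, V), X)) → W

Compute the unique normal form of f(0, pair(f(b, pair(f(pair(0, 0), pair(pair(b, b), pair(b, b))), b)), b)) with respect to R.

1. f(0, pair(f(b, pair(f(pair(0, 0), pair(pair(b, b), pair(b, b))), b)), b))  →  f(0, pair(f(b, pair(pair(0, 0), b)), b))   [R8 at 2.1.2.1]
2. f(0, pair(f(b, pair(pair(0, 0), b)), b))  →  f(0, pair(pair(b, b), b))   [R3 at 2.1]
3. f(0, pair(pair(b, b), b))  →  0   [R8 at ε]

0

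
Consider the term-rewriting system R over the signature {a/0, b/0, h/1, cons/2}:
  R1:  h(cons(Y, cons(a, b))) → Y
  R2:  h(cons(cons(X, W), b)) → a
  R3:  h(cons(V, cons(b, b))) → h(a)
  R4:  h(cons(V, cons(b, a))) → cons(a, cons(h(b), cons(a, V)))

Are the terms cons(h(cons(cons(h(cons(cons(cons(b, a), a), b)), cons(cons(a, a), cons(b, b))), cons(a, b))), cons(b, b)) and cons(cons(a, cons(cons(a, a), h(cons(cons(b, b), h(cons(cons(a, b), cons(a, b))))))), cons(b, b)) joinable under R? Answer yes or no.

Reduce t₁ = cons(h(cons(cons(h(cons(cons(cons(b, a), a), b)), cons(cons(a, a), cons(b, b))), cons(a, b))), cons(b, b)):
1. cons(h(cons(cons(h(cons(cons(cons(b, a), a), b)), cons(cons(a, a), cons(b, b))), cons(a, b))), cons(b, b))  →  cons(cons(h(cons(cons(cons(b, a), a), b)), cons(cons(a, a), cons(b, b))), cons(b, b))   [R1 at 1]
2. cons(cons(h(cons(cons(cons(b, a), a), b)), cons(cons(a, a), cons(b, b))), cons(b, b))  →  cons(cons(a, cons(cons(a, a), cons(b, b))), cons(b, b))   [R2 at 1.1]

Reduce t₂ = cons(cons(a, cons(cons(a, a), h(cons(cons(b, b), h(cons(cons(a, b), cons(a, b))))))), cons(b, b)):
1. cons(cons(a, cons(cons(a, a), h(cons(cons(b, b), h(cons(cons(a, b), cons(a, b))))))), cons(b, b))  →  cons(cons(a, cons(cons(a, a), h(cons(cons(b, b), cons(a, b))))), cons(b, b))   [R1 at 1.2.2.1.2]
2. cons(cons(a, cons(cons(a, a), h(cons(cons(b, b), cons(a, b))))), cons(b, b))  →  cons(cons(a, cons(cons(a, a), cons(b, b))), cons(b, b))   [R1 at 1.2.2]

yes — NF(t₁) = cons(cons(a, cons(cons(a, a), cons(b, b))), cons(b, b)), NF(t₂) = cons(cons(a, cons(cons(a, a), cons(b, b))), cons(b, b))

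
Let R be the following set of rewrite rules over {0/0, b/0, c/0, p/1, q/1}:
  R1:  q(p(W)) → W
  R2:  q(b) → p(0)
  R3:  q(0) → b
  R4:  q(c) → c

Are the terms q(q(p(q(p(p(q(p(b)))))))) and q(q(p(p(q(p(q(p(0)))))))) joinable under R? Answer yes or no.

no — NF(t₁) = b, NF(t₂) = 0

Reduce t₁ = q(q(p(q(p(p(q(p(b)))))))):
1. q(q(p(q(p(p(q(p(b))))))))  →  q(q(p(p(q(p(b))))))   [R1 at 1]
2. q(q(p(p(q(p(b))))))  →  q(p(q(p(b))))   [R1 at 1]
3. q(p(q(p(b))))  →  q(p(b))   [R1 at ε]
4. q(p(b))  →  b   [R1 at ε]

Reduce t₂ = q(q(p(p(q(p(q(p(0)))))))):
1. q(q(p(p(q(p(q(p(0))))))))  →  q(p(q(p(q(p(0))))))   [R1 at 1]
2. q(p(q(p(q(p(0))))))  →  q(p(q(p(0))))   [R1 at ε]
3. q(p(q(p(0))))  →  q(p(0))   [R1 at ε]
4. q(p(0))  →  0   [R1 at ε]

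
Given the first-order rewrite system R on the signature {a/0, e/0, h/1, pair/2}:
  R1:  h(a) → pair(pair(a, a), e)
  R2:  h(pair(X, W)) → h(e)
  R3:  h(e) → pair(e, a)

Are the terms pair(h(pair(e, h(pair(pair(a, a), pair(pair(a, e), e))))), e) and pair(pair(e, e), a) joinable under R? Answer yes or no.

no — NF(t₁) = pair(pair(e, a), e), NF(t₂) = pair(pair(e, e), a)

Reduce t₁ = pair(h(pair(e, h(pair(pair(a, a), pair(pair(a, e), e))))), e):
1. pair(h(pair(e, h(pair(pair(a, a), pair(pair(a, e), e))))), e)  →  pair(h(e), e)   [R2 at 1]
2. pair(h(e), e)  →  pair(pair(e, a), e)   [R3 at 1]

Reduce t₂ = pair(pair(e, e), a):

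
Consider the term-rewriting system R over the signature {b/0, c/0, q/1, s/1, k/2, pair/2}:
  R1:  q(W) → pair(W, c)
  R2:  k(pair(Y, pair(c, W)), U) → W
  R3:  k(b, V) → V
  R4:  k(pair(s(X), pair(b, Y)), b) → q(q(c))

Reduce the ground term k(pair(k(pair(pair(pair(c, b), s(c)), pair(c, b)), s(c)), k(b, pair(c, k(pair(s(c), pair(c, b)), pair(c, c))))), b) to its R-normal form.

b

1. k(pair(k(pair(pair(pair(c, b), s(c)), pair(c, b)), s(c)), k(b, pair(c, k(pair(s(c), pair(c, b)), pair(c, c))))), b)  →  k(pair(b, k(b, pair(c, k(pair(s(c), pair(c, b)), pair(c, c))))), b)   [R2 at 1.1]
2. k(pair(b, k(b, pair(c, k(pair(s(c), pair(c, b)), pair(c, c))))), b)  →  k(pair(b, pair(c, k(pair(s(c), pair(c, b)), pair(c, c)))), b)   [R3 at 1.2]
3. k(pair(b, pair(c, k(pair(s(c), pair(c, b)), pair(c, c)))), b)  →  k(pair(s(c), pair(c, b)), pair(c, c))   [R2 at ε]
4. k(pair(s(c), pair(c, b)), pair(c, c))  →  b   [R2 at ε]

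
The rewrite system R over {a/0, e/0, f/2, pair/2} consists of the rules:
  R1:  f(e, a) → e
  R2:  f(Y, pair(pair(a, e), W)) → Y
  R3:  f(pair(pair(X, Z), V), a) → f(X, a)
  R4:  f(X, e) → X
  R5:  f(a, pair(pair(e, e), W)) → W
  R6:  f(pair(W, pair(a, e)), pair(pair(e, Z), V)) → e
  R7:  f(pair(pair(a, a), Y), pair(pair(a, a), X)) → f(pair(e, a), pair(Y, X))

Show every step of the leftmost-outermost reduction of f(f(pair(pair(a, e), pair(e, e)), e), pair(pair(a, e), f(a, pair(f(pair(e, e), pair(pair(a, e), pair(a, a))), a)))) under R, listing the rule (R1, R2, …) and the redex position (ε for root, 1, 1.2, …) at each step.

1. f(f(pair(pair(a, e), pair(e, e)), e), pair(pair(a, e), f(a, pair(f(pair(e, e), pair(pair(a, e), pair(a, a))), a))))  →  f(pair(pair(a, e), pair(e, e)), e)   [R2 at ε]
2. f(pair(pair(a, e), pair(e, e)), e)  →  pair(pair(a, e), pair(e, e))   [R4 at ε]

pair(pair(a, e), pair(e, e))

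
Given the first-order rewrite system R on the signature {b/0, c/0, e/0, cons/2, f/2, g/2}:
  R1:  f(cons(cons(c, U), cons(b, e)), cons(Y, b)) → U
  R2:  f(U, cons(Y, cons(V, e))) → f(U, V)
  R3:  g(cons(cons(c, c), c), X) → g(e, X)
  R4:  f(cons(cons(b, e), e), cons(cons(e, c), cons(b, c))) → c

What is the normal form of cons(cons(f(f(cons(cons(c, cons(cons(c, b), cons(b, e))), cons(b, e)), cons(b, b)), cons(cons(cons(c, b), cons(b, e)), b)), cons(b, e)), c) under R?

cons(cons(b, cons(b, e)), c)

1. cons(cons(f(f(cons(cons(c, cons(cons(c, b), cons(b, e))), cons(b, e)), cons(b, b)), cons(cons(cons(c, b), cons(b, e)), b)), cons(b, e)), c)  →  cons(cons(f(cons(cons(c, b), cons(b, e)), cons(cons(cons(c, b), cons(b, e)), b)), cons(b, e)), c)   [R1 at 1.1.1]
2. cons(cons(f(cons(cons(c, b), cons(b, e)), cons(cons(cons(c, b), cons(b, e)), b)), cons(b, e)), c)  →  cons(cons(b, cons(b, e)), c)   [R1 at 1.1]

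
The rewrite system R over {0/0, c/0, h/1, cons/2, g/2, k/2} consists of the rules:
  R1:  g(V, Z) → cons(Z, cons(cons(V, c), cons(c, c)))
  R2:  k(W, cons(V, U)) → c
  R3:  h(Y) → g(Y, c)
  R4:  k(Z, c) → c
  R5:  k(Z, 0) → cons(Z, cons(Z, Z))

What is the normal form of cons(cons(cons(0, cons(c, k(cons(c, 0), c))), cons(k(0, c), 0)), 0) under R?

cons(cons(cons(0, cons(c, c)), cons(c, 0)), 0)

1. cons(cons(cons(0, cons(c, k(cons(c, 0), c))), cons(k(0, c), 0)), 0)  →  cons(cons(cons(0, cons(c, c)), cons(k(0, c), 0)), 0)   [R4 at 1.1.2.2]
2. cons(cons(cons(0, cons(c, c)), cons(k(0, c), 0)), 0)  →  cons(cons(cons(0, cons(c, c)), cons(c, 0)), 0)   [R4 at 1.2.1]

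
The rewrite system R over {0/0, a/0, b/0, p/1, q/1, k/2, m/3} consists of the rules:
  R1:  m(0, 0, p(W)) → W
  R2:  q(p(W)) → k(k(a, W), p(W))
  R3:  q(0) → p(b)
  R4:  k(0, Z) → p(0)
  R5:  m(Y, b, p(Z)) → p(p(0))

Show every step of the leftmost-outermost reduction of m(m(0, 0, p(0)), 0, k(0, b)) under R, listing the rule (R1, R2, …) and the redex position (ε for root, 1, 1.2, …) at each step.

0

1. m(m(0, 0, p(0)), 0, k(0, b))  →  m(0, 0, k(0, b))   [R1 at 1]
2. m(0, 0, k(0, b))  →  m(0, 0, p(0))   [R4 at 3]
3. m(0, 0, p(0))  →  0   [R1 at ε]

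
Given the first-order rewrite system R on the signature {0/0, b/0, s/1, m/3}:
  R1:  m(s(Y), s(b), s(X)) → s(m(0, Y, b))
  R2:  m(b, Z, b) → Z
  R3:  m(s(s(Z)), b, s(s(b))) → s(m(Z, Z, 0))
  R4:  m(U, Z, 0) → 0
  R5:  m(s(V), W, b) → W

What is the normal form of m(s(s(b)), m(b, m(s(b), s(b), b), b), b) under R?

1. m(s(s(b)), m(b, m(s(b), s(b), b), b), b)  →  m(b, m(s(b), s(b), b), b)   [R5 at ε]
2. m(b, m(s(b), s(b), b), b)  →  m(s(b), s(b), b)   [R2 at ε]
3. m(s(b), s(b), b)  →  s(b)   [R5 at ε]

s(b)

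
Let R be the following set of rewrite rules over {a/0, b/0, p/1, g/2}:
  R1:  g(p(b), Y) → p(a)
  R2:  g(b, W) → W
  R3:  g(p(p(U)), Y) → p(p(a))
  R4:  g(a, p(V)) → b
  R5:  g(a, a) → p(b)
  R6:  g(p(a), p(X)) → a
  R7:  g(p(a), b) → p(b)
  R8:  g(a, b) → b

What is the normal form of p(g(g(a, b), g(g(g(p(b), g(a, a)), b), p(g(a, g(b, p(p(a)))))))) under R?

p(p(a))

1. p(g(g(a, b), g(g(g(p(b), g(a, a)), b), p(g(a, g(b, p(p(a))))))))  →  p(g(b, g(g(g(p(b), g(a, a)), b), p(g(a, g(b, p(p(a))))))))   [R8 at 1.1]
2. p(g(b, g(g(g(p(b), g(a, a)), b), p(g(a, g(b, p(p(a))))))))  →  p(g(g(g(p(b), g(a, a)), b), p(g(a, g(b, p(p(a)))))))   [R2 at 1]
3. p(g(g(g(p(b), g(a, a)), b), p(g(a, g(b, p(p(a)))))))  →  p(g(g(p(a), b), p(g(a, g(b, p(p(a)))))))   [R1 at 1.1.1]
4. p(g(g(p(a), b), p(g(a, g(b, p(p(a)))))))  →  p(g(p(b), p(g(a, g(b, p(p(a)))))))   [R7 at 1.1]
5. p(g(p(b), p(g(a, g(b, p(p(a)))))))  →  p(p(a))   [R1 at 1]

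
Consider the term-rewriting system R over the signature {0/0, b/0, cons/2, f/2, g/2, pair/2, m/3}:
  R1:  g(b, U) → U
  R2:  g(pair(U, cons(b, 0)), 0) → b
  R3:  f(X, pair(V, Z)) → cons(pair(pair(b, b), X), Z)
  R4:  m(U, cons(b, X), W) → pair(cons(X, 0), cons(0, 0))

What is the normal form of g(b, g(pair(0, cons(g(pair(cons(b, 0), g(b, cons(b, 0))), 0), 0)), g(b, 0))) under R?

1. g(b, g(pair(0, cons(g(pair(cons(b, 0), g(b, cons(b, 0))), 0), 0)), g(b, 0)))  →  g(pair(0, cons(g(pair(cons(b, 0), g(b, cons(b, 0))), 0), 0)), g(b, 0))   [R1 at ε]
2. g(pair(0, cons(g(pair(cons(b, 0), g(b, cons(b, 0))), 0), 0)), g(b, 0))  →  g(pair(0, cons(g(pair(cons(b, 0), cons(b, 0)), 0), 0)), g(b, 0))   [R1 at 1.2.1.1.2]
3. g(pair(0, cons(g(pair(cons(b, 0), cons(b, 0)), 0), 0)), g(b, 0))  →  g(pair(0, cons(b, 0)), g(b, 0))   [R2 at 1.2.1]
4. g(pair(0, cons(b, 0)), g(b, 0))  →  g(pair(0, cons(b, 0)), 0)   [R1 at 2]
5. g(pair(0, cons(b, 0)), 0)  →  b   [R2 at ε]

b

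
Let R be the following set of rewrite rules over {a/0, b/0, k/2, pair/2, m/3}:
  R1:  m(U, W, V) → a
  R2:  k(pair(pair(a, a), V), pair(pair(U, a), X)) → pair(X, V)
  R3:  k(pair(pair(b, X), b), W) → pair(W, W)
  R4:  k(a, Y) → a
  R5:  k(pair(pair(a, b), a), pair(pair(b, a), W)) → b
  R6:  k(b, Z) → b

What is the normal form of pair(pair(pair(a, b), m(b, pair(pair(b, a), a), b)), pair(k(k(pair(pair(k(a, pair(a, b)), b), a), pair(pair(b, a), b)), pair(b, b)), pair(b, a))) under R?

1. pair(pair(pair(a, b), m(b, pair(pair(b, a), a), b)), pair(k(k(pair(pair(k(a, pair(a, b)), b), a), pair(pair(b, a), b)), pair(b, b)), pair(b, a)))  →  pair(pair(pair(a, b), a), pair(k(k(pair(pair(k(a, pair(a, b)), b), a), pair(pair(b, a), b)), pair(b, b)), pair(b, a)))   [R1 at 1.2]
2. pair(pair(pair(a, b), a), pair(k(k(pair(pair(k(a, pair(a, b)), b), a), pair(pair(b, a), b)), pair(b, b)), pair(b, a)))  →  pair(pair(pair(a, b), a), pair(k(k(pair(pair(a, b), a), pair(pair(b, a), b)), pair(b, b)), pair(b, a)))   [R4 at 2.1.1.1.1.1]
3. pair(pair(pair(a, b), a), pair(k(k(pair(pair(a, b), a), pair(pair(b, a), b)), pair(b, b)), pair(b, a)))  →  pair(pair(pair(a, b), a), pair(k(b, pair(b, b)), pair(b, a)))   [R5 at 2.1.1]
4. pair(pair(pair(a, b), a), pair(k(b, pair(b, b)), pair(b, a)))  →  pair(pair(pair(a, b), a), pair(b, pair(b, a)))   [R6 at 2.1]

pair(pair(pair(a, b), a), pair(b, pair(b, a)))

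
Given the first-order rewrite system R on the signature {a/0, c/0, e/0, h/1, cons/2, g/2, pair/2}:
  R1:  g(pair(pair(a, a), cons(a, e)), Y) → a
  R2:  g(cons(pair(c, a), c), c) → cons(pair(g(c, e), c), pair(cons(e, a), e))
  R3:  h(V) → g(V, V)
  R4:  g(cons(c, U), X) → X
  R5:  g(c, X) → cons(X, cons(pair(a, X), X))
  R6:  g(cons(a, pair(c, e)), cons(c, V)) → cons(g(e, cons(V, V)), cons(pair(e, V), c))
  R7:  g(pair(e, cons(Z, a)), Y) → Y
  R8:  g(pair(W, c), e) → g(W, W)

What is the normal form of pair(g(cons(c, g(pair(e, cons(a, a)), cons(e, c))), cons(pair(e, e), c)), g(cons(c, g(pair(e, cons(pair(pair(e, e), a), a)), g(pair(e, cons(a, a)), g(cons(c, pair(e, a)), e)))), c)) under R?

1. pair(g(cons(c, g(pair(e, cons(a, a)), cons(e, c))), cons(pair(e, e), c)), g(cons(c, g(pair(e, cons(pair(pair(e, e), a), a)), g(pair(e, cons(a, a)), g(cons(c, pair(e, a)), e)))), c))  →  pair(cons(pair(e, e), c), g(cons(c, g(pair(e, cons(pair(pair(e, e), a), a)), g(pair(e, cons(a, a)), g(cons(c, pair(e, a)), e)))), c))   [R4 at 1]
2. pair(cons(pair(e, e), c), g(cons(c, g(pair(e, cons(pair(pair(e, e), a), a)), g(pair(e, cons(a, a)), g(cons(c, pair(e, a)), e)))), c))  →  pair(cons(pair(e, e), c), c)   [R4 at 2]

pair(cons(pair(e, e), c), c)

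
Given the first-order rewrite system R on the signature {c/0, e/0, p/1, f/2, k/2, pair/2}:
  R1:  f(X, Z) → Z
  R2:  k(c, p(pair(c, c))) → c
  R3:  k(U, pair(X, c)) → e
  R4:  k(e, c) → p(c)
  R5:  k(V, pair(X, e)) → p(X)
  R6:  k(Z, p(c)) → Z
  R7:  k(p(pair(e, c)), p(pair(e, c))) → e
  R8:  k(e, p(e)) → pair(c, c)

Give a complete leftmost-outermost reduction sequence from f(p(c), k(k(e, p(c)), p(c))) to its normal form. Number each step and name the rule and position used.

e

1. f(p(c), k(k(e, p(c)), p(c)))  →  k(k(e, p(c)), p(c))   [R1 at ε]
2. k(k(e, p(c)), p(c))  →  k(e, p(c))   [R6 at ε]
3. k(e, p(c))  →  e   [R6 at ε]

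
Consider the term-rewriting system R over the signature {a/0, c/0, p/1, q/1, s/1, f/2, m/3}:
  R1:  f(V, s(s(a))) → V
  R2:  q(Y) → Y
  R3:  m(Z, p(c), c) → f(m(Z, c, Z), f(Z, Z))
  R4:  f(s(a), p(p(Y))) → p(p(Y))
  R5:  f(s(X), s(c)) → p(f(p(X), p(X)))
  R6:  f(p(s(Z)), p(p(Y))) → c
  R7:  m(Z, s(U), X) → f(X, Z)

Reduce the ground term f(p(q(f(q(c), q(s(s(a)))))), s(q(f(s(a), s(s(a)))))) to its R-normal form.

1. f(p(q(f(q(c), q(s(s(a)))))), s(q(f(s(a), s(s(a))))))  →  f(p(f(q(c), q(s(s(a))))), s(q(f(s(a), s(s(a))))))   [R2 at 1.1]
2. f(p(f(q(c), q(s(s(a))))), s(q(f(s(a), s(s(a))))))  →  f(p(f(c, q(s(s(a))))), s(q(f(s(a), s(s(a))))))   [R2 at 1.1.1]
3. f(p(f(c, q(s(s(a))))), s(q(f(s(a), s(s(a))))))  →  f(p(f(c, s(s(a)))), s(q(f(s(a), s(s(a))))))   [R2 at 1.1.2]
4. f(p(f(c, s(s(a)))), s(q(f(s(a), s(s(a))))))  →  f(p(c), s(q(f(s(a), s(s(a))))))   [R1 at 1.1]
5. f(p(c), s(q(f(s(a), s(s(a))))))  →  f(p(c), s(f(s(a), s(s(a)))))   [R2 at 2.1]
6. f(p(c), s(f(s(a), s(s(a)))))  →  f(p(c), s(s(a)))   [R1 at 2.1]
7. f(p(c), s(s(a)))  →  p(c)   [R1 at ε]

p(c)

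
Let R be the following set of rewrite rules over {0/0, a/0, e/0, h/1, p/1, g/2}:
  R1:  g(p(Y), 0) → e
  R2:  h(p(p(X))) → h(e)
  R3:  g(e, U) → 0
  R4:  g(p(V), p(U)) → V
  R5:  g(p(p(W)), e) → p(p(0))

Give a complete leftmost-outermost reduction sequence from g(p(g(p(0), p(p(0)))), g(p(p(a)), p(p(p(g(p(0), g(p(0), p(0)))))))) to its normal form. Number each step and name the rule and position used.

0

1. g(p(g(p(0), p(p(0)))), g(p(p(a)), p(p(p(g(p(0), g(p(0), p(0))))))))  →  g(p(0), g(p(p(a)), p(p(p(g(p(0), g(p(0), p(0))))))))   [R4 at 1.1]
2. g(p(0), g(p(p(a)), p(p(p(g(p(0), g(p(0), p(0))))))))  →  g(p(0), p(a))   [R4 at 2]
3. g(p(0), p(a))  →  0   [R4 at ε]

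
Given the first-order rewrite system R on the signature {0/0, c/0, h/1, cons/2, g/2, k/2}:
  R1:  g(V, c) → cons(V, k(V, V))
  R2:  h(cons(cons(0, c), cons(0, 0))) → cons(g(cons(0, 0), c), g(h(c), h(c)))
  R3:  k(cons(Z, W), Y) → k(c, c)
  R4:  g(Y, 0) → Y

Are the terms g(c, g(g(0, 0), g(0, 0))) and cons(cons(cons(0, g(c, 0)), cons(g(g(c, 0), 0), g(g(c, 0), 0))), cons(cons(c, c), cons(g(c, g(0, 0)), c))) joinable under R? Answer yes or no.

Reduce t₁ = g(c, g(g(0, 0), g(0, 0))):
1. g(c, g(g(0, 0), g(0, 0)))  →  g(c, g(0, g(0, 0)))   [R4 at 2.1]
2. g(c, g(0, g(0, 0)))  →  g(c, g(0, 0))   [R4 at 2.2]
3. g(c, g(0, 0))  →  g(c, 0)   [R4 at 2]
4. g(c, 0)  →  c   [R4 at ε]

Reduce t₂ = cons(cons(cons(0, g(c, 0)), cons(g(g(c, 0), 0), g(g(c, 0), 0))), cons(cons(c, c), cons(g(c, g(0, 0)), c))):
1. cons(cons(cons(0, g(c, 0)), cons(g(g(c, 0), 0), g(g(c, 0), 0))), cons(cons(c, c), cons(g(c, g(0, 0)), c)))  →  cons(cons(cons(0, c), cons(g(g(c, 0), 0), g(g(c, 0), 0))), cons(cons(c, c), cons(g(c, g(0, 0)), c)))   [R4 at 1.1.2]
2. cons(cons(cons(0, c), cons(g(g(c, 0), 0), g(g(c, 0), 0))), cons(cons(c, c), cons(g(c, g(0, 0)), c)))  →  cons(cons(cons(0, c), cons(g(c, 0), g(g(c, 0), 0))), cons(cons(c, c), cons(g(c, g(0, 0)), c)))   [R4 at 1.2.1]
3. cons(cons(cons(0, c), cons(g(c, 0), g(g(c, 0), 0))), cons(cons(c, c), cons(g(c, g(0, 0)), c)))  →  cons(cons(cons(0, c), cons(c, g(g(c, 0), 0))), cons(cons(c, c), cons(g(c, g(0, 0)), c)))   [R4 at 1.2.1]
4. cons(cons(cons(0, c), cons(c, g(g(c, 0), 0))), cons(cons(c, c), cons(g(c, g(0, 0)), c)))  →  cons(cons(cons(0, c), cons(c, g(c, 0))), cons(cons(c, c), cons(g(c, g(0, 0)), c)))   [R4 at 1.2.2]
5. cons(cons(cons(0, c), cons(c, g(c, 0))), cons(cons(c, c), cons(g(c, g(0, 0)), c)))  →  cons(cons(cons(0, c), cons(c, c)), cons(cons(c, c), cons(g(c, g(0, 0)), c)))   [R4 at 1.2.2]
6. cons(cons(cons(0, c), cons(c, c)), cons(cons(c, c), cons(g(c, g(0, 0)), c)))  →  cons(cons(cons(0, c), cons(c, c)), cons(cons(c, c), cons(g(c, 0), c)))   [R4 at 2.2.1.2]
7. cons(cons(cons(0, c), cons(c, c)), cons(cons(c, c), cons(g(c, 0), c)))  →  cons(cons(cons(0, c), cons(c, c)), cons(cons(c, c), cons(c, c)))   [R4 at 2.2.1]

no — NF(t₁) = c, NF(t₂) = cons(cons(cons(0, c), cons(c, c)), cons(cons(c, c), cons(c, c)))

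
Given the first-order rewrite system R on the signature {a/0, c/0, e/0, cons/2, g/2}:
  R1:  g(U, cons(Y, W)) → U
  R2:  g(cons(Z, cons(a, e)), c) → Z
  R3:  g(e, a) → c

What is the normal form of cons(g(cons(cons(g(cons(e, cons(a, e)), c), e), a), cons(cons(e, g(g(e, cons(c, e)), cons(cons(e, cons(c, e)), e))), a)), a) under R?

cons(cons(cons(e, e), a), a)

1. cons(g(cons(cons(g(cons(e, cons(a, e)), c), e), a), cons(cons(e, g(g(e, cons(c, e)), cons(cons(e, cons(c, e)), e))), a)), a)  →  cons(cons(cons(g(cons(e, cons(a, e)), c), e), a), a)   [R1 at 1]
2. cons(cons(cons(g(cons(e, cons(a, e)), c), e), a), a)  →  cons(cons(cons(e, e), a), a)   [R2 at 1.1.1]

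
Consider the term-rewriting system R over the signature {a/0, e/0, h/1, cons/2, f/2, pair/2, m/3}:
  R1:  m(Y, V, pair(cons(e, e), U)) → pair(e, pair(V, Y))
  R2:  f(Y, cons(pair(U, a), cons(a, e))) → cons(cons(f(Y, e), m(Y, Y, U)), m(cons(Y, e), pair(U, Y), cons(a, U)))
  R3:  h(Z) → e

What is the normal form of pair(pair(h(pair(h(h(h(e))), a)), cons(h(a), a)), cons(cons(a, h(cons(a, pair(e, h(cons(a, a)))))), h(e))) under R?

pair(pair(e, cons(e, a)), cons(cons(a, e), e))

1. pair(pair(h(pair(h(h(h(e))), a)), cons(h(a), a)), cons(cons(a, h(cons(a, pair(e, h(cons(a, a)))))), h(e)))  →  pair(pair(e, cons(h(a), a)), cons(cons(a, h(cons(a, pair(e, h(cons(a, a)))))), h(e)))   [R3 at 1.1]
2. pair(pair(e, cons(h(a), a)), cons(cons(a, h(cons(a, pair(e, h(cons(a, a)))))), h(e)))  →  pair(pair(e, cons(e, a)), cons(cons(a, h(cons(a, pair(e, h(cons(a, a)))))), h(e)))   [R3 at 1.2.1]
3. pair(pair(e, cons(e, a)), cons(cons(a, h(cons(a, pair(e, h(cons(a, a)))))), h(e)))  →  pair(pair(e, cons(e, a)), cons(cons(a, e), h(e)))   [R3 at 2.1.2]
4. pair(pair(e, cons(e, a)), cons(cons(a, e), h(e)))  →  pair(pair(e, cons(e, a)), cons(cons(a, e), e))   [R3 at 2.2]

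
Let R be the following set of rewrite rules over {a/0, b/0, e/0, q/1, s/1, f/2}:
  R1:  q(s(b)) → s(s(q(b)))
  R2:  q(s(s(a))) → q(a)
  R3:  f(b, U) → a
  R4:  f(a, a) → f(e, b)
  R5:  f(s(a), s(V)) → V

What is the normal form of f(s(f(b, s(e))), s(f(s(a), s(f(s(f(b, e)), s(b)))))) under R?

1. f(s(f(b, s(e))), s(f(s(a), s(f(s(f(b, e)), s(b))))))  →  f(s(a), s(f(s(a), s(f(s(f(b, e)), s(b))))))   [R3 at 1.1]
2. f(s(a), s(f(s(a), s(f(s(f(b, e)), s(b))))))  →  f(s(a), s(f(s(f(b, e)), s(b))))   [R5 at ε]
3. f(s(a), s(f(s(f(b, e)), s(b))))  →  f(s(f(b, e)), s(b))   [R5 at ε]
4. f(s(f(b, e)), s(b))  →  f(s(a), s(b))   [R3 at 1.1]
5. f(s(a), s(b))  →  b   [R5 at ε]

b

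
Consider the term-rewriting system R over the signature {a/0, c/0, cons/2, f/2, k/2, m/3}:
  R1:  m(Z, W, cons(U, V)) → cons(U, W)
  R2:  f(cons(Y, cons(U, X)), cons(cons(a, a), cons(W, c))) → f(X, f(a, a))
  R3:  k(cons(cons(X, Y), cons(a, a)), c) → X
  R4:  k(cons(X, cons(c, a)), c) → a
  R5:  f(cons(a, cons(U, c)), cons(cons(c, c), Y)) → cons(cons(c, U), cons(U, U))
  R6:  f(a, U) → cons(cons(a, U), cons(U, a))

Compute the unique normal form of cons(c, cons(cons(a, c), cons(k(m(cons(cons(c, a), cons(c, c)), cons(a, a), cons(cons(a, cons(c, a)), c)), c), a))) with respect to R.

cons(c, cons(cons(a, c), cons(a, a)))

1. cons(c, cons(cons(a, c), cons(k(m(cons(cons(c, a), cons(c, c)), cons(a, a), cons(cons(a, cons(c, a)), c)), c), a)))  →  cons(c, cons(cons(a, c), cons(k(cons(cons(a, cons(c, a)), cons(a, a)), c), a)))   [R1 at 2.2.1.1]
2. cons(c, cons(cons(a, c), cons(k(cons(cons(a, cons(c, a)), cons(a, a)), c), a)))  →  cons(c, cons(cons(a, c), cons(a, a)))   [R3 at 2.2.1]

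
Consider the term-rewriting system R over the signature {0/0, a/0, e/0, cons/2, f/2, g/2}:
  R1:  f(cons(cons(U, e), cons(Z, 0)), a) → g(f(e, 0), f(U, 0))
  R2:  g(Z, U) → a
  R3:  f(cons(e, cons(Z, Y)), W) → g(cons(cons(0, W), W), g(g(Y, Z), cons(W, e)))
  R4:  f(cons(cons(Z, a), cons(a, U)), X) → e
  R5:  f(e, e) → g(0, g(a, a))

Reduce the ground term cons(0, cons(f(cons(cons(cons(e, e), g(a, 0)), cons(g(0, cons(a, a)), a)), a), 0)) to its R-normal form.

cons(0, cons(e, 0))

1. cons(0, cons(f(cons(cons(cons(e, e), g(a, 0)), cons(g(0, cons(a, a)), a)), a), 0))  →  cons(0, cons(f(cons(cons(cons(e, e), a), cons(g(0, cons(a, a)), a)), a), 0))   [R2 at 2.1.1.1.2]
2. cons(0, cons(f(cons(cons(cons(e, e), a), cons(g(0, cons(a, a)), a)), a), 0))  →  cons(0, cons(f(cons(cons(cons(e, e), a), cons(a, a)), a), 0))   [R2 at 2.1.1.2.1]
3. cons(0, cons(f(cons(cons(cons(e, e), a), cons(a, a)), a), 0))  →  cons(0, cons(e, 0))   [R4 at 2.1]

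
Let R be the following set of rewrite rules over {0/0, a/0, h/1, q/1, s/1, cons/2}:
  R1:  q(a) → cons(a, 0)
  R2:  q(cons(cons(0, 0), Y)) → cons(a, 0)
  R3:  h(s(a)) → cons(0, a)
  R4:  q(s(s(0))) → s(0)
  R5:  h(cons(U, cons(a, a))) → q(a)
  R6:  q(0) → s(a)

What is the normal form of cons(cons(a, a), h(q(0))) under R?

cons(cons(a, a), cons(0, a))

1. cons(cons(a, a), h(q(0)))  →  cons(cons(a, a), h(s(a)))   [R6 at 2.1]
2. cons(cons(a, a), h(s(a)))  →  cons(cons(a, a), cons(0, a))   [R3 at 2]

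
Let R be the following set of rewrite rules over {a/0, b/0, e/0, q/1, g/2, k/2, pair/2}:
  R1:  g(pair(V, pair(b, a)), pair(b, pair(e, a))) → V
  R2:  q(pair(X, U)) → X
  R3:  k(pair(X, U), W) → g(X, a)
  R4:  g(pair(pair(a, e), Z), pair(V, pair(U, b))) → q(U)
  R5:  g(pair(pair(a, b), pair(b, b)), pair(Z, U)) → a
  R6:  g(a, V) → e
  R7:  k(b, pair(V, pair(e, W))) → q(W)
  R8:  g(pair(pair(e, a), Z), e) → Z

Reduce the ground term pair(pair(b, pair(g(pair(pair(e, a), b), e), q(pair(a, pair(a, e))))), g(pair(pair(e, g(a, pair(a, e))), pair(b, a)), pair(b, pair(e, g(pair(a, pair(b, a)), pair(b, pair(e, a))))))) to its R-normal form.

1. pair(pair(b, pair(g(pair(pair(e, a), b), e), q(pair(a, pair(a, e))))), g(pair(pair(e, g(a, pair(a, e))), pair(b, a)), pair(b, pair(e, g(pair(a, pair(b, a)), pair(b, pair(e, a)))))))  →  pair(pair(b, pair(b, q(pair(a, pair(a, e))))), g(pair(pair(e, g(a, pair(a, e))), pair(b, a)), pair(b, pair(e, g(pair(a, pair(b, a)), pair(b, pair(e, a)))))))   [R8 at 1.2.1]
2. pair(pair(b, pair(b, q(pair(a, pair(a, e))))), g(pair(pair(e, g(a, pair(a, e))), pair(b, a)), pair(b, pair(e, g(pair(a, pair(b, a)), pair(b, pair(e, a)))))))  →  pair(pair(b, pair(b, a)), g(pair(pair(e, g(a, pair(a, e))), pair(b, a)), pair(b, pair(e, g(pair(a, pair(b, a)), pair(b, pair(e, a)))))))   [R2 at 1.2.2]
3. pair(pair(b, pair(b, a)), g(pair(pair(e, g(a, pair(a, e))), pair(b, a)), pair(b, pair(e, g(pair(a, pair(b, a)), pair(b, pair(e, a)))))))  →  pair(pair(b, pair(b, a)), g(pair(pair(e, e), pair(b, a)), pair(b, pair(e, g(pair(a, pair(b, a)), pair(b, pair(e, a)))))))   [R6 at 2.1.1.2]
4. pair(pair(b, pair(b, a)), g(pair(pair(e, e), pair(b, a)), pair(b, pair(e, g(pair(a, pair(b, a)), pair(b, pair(e, a)))))))  →  pair(pair(b, pair(b, a)), g(pair(pair(e, e), pair(b, a)), pair(b, pair(e, a))))   [R1 at 2.2.2.2]
5. pair(pair(b, pair(b, a)), g(pair(pair(e, e), pair(b, a)), pair(b, pair(e, a))))  →  pair(pair(b, pair(b, a)), pair(e, e))   [R1 at 2]

pair(pair(b, pair(b, a)), pair(e, e))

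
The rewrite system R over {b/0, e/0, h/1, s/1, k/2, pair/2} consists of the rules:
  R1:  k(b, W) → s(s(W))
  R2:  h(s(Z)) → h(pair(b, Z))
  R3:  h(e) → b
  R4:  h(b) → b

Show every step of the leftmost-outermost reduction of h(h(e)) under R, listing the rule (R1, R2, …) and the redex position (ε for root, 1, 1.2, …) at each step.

1. h(h(e))  →  h(b)   [R3 at 1]
2. h(b)  →  b   [R4 at ε]

b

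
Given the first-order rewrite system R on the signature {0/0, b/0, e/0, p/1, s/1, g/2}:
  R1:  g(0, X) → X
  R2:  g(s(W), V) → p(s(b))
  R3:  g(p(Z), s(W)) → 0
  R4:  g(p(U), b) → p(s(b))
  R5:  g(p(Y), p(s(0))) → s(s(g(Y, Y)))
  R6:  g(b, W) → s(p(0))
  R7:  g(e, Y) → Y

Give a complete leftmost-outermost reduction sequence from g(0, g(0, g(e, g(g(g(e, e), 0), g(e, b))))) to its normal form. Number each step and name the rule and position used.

b

1. g(0, g(0, g(e, g(g(g(e, e), 0), g(e, b)))))  →  g(0, g(e, g(g(g(e, e), 0), g(e, b))))   [R1 at ε]
2. g(0, g(e, g(g(g(e, e), 0), g(e, b))))  →  g(e, g(g(g(e, e), 0), g(e, b)))   [R1 at ε]
3. g(e, g(g(g(e, e), 0), g(e, b)))  →  g(g(g(e, e), 0), g(e, b))   [R7 at ε]
4. g(g(g(e, e), 0), g(e, b))  →  g(g(e, 0), g(e, b))   [R7 at 1.1]
5. g(g(e, 0), g(e, b))  →  g(0, g(e, b))   [R7 at 1]
6. g(0, g(e, b))  →  g(e, b)   [R1 at ε]
7. g(e, b)  →  b   [R7 at ε]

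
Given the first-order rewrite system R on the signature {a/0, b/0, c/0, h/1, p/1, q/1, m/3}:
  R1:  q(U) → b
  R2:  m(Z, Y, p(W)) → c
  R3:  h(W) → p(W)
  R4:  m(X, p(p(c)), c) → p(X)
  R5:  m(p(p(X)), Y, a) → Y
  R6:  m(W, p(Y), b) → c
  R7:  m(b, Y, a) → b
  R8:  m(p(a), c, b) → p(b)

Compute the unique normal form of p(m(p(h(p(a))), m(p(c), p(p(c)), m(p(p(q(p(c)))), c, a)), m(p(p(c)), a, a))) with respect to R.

1. p(m(p(h(p(a))), m(p(c), p(p(c)), m(p(p(q(p(c)))), c, a)), m(p(p(c)), a, a)))  →  p(m(p(p(p(a))), m(p(c), p(p(c)), m(p(p(q(p(c)))), c, a)), m(p(p(c)), a, a)))   [R3 at 1.1.1]
2. p(m(p(p(p(a))), m(p(c), p(p(c)), m(p(p(q(p(c)))), c, a)), m(p(p(c)), a, a)))  →  p(m(p(p(p(a))), m(p(c), p(p(c)), c), m(p(p(c)), a, a)))   [R5 at 1.2.3]
3. p(m(p(p(p(a))), m(p(c), p(p(c)), c), m(p(p(c)), a, a)))  →  p(m(p(p(p(a))), p(p(c)), m(p(p(c)), a, a)))   [R4 at 1.2]
4. p(m(p(p(p(a))), p(p(c)), m(p(p(c)), a, a)))  →  p(m(p(p(p(a))), p(p(c)), a))   [R5 at 1.3]
5. p(m(p(p(p(a))), p(p(c)), a))  →  p(p(p(c)))   [R5 at 1]

p(p(p(c)))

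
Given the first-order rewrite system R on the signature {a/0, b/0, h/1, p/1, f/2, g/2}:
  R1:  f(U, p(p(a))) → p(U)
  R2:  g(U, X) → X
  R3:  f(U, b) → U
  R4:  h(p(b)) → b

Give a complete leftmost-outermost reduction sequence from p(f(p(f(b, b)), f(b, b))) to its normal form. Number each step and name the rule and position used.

p(p(b))

1. p(f(p(f(b, b)), f(b, b)))  →  p(f(p(b), f(b, b)))   [R3 at 1.1.1]
2. p(f(p(b), f(b, b)))  →  p(f(p(b), b))   [R3 at 1.2]
3. p(f(p(b), b))  →  p(p(b))   [R3 at 1]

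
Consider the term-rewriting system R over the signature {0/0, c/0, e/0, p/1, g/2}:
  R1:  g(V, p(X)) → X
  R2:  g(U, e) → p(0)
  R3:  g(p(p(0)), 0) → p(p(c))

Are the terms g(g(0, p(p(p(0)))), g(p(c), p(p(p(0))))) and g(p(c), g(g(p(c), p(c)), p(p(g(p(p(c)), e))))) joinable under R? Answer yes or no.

Reduce t₁ = g(g(0, p(p(p(0)))), g(p(c), p(p(p(0))))):
1. g(g(0, p(p(p(0)))), g(p(c), p(p(p(0)))))  →  g(p(p(0)), g(p(c), p(p(p(0)))))   [R1 at 1]
2. g(p(p(0)), g(p(c), p(p(p(0)))))  →  g(p(p(0)), p(p(0)))   [R1 at 2]
3. g(p(p(0)), p(p(0)))  →  p(0)   [R1 at ε]

Reduce t₂ = g(p(c), g(g(p(c), p(c)), p(p(g(p(p(c)), e))))):
1. g(p(c), g(g(p(c), p(c)), p(p(g(p(p(c)), e)))))  →  g(p(c), p(g(p(p(c)), e)))   [R1 at 2]
2. g(p(c), p(g(p(p(c)), e)))  →  g(p(p(c)), e)   [R1 at ε]
3. g(p(p(c)), e)  →  p(0)   [R2 at ε]

yes — NF(t₁) = p(0), NF(t₂) = p(0)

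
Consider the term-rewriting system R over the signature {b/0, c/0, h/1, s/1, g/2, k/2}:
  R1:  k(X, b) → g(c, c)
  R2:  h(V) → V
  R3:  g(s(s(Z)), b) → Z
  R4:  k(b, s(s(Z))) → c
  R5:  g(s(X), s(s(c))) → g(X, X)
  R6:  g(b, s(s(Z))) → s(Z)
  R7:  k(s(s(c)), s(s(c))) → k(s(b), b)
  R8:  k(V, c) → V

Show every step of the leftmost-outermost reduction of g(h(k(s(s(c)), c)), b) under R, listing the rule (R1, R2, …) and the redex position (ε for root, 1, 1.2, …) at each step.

1. g(h(k(s(s(c)), c)), b)  →  g(k(s(s(c)), c), b)   [R2 at 1]
2. g(k(s(s(c)), c), b)  →  g(s(s(c)), b)   [R8 at 1]
3. g(s(s(c)), b)  →  c   [R3 at ε]

c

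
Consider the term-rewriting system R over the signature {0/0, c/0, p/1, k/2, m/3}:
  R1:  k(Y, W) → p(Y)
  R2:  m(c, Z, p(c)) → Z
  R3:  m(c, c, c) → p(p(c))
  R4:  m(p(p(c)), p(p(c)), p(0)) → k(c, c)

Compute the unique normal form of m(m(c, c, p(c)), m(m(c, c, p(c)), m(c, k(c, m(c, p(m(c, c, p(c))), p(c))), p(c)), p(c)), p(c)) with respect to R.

1. m(m(c, c, p(c)), m(m(c, c, p(c)), m(c, k(c, m(c, p(m(c, c, p(c))), p(c))), p(c)), p(c)), p(c))  →  m(c, m(m(c, c, p(c)), m(c, k(c, m(c, p(m(c, c, p(c))), p(c))), p(c)), p(c)), p(c))   [R2 at 1]
2. m(c, m(m(c, c, p(c)), m(c, k(c, m(c, p(m(c, c, p(c))), p(c))), p(c)), p(c)), p(c))  →  m(m(c, c, p(c)), m(c, k(c, m(c, p(m(c, c, p(c))), p(c))), p(c)), p(c))   [R2 at ε]
3. m(m(c, c, p(c)), m(c, k(c, m(c, p(m(c, c, p(c))), p(c))), p(c)), p(c))  →  m(c, m(c, k(c, m(c, p(m(c, c, p(c))), p(c))), p(c)), p(c))   [R2 at 1]
4. m(c, m(c, k(c, m(c, p(m(c, c, p(c))), p(c))), p(c)), p(c))  →  m(c, k(c, m(c, p(m(c, c, p(c))), p(c))), p(c))   [R2 at ε]
5. m(c, k(c, m(c, p(m(c, c, p(c))), p(c))), p(c))  →  k(c, m(c, p(m(c, c, p(c))), p(c)))   [R2 at ε]
6. k(c, m(c, p(m(c, c, p(c))), p(c)))  →  p(c)   [R1 at ε]

p(c)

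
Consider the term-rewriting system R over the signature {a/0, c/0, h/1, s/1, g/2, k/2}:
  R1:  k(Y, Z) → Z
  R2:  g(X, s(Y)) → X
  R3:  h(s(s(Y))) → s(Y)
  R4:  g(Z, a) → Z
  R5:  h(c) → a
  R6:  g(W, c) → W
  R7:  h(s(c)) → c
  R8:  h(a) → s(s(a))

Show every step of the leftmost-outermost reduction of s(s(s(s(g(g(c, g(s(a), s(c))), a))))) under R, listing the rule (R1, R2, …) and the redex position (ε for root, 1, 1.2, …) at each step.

1. s(s(s(s(g(g(c, g(s(a), s(c))), a)))))  →  s(s(s(s(g(c, g(s(a), s(c)))))))   [R4 at 1.1.1.1]
2. s(s(s(s(g(c, g(s(a), s(c)))))))  →  s(s(s(s(g(c, s(a))))))   [R2 at 1.1.1.1.2]
3. s(s(s(s(g(c, s(a))))))  →  s(s(s(s(c))))   [R2 at 1.1.1.1]

s(s(s(s(c))))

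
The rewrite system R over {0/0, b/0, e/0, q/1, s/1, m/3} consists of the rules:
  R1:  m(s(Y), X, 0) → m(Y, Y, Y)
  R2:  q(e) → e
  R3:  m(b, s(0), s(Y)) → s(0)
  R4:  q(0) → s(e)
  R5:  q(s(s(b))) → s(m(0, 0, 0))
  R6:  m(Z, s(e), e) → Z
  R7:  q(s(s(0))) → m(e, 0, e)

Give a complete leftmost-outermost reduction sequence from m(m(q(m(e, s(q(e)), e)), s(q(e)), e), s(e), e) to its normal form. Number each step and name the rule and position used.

1. m(m(q(m(e, s(q(e)), e)), s(q(e)), e), s(e), e)  →  m(q(m(e, s(q(e)), e)), s(q(e)), e)   [R6 at ε]
2. m(q(m(e, s(q(e)), e)), s(q(e)), e)  →  m(q(m(e, s(e), e)), s(q(e)), e)   [R2 at 1.1.2.1]
3. m(q(m(e, s(e), e)), s(q(e)), e)  →  m(q(e), s(q(e)), e)   [R6 at 1.1]
4. m(q(e), s(q(e)), e)  →  m(e, s(q(e)), e)   [R2 at 1]
5. m(e, s(q(e)), e)  →  m(e, s(e), e)   [R2 at 2.1]
6. m(e, s(e), e)  →  e   [R6 at ε]

e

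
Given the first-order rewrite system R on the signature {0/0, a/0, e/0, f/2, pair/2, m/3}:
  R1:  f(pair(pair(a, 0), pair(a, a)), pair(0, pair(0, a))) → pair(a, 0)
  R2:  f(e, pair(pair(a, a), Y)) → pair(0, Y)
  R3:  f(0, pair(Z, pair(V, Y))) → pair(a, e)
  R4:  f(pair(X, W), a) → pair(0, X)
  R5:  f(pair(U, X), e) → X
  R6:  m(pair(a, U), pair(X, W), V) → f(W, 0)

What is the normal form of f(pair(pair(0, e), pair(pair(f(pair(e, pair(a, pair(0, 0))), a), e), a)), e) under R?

pair(pair(pair(0, e), e), a)

1. f(pair(pair(0, e), pair(pair(f(pair(e, pair(a, pair(0, 0))), a), e), a)), e)  →  pair(pair(f(pair(e, pair(a, pair(0, 0))), a), e), a)   [R5 at ε]
2. pair(pair(f(pair(e, pair(a, pair(0, 0))), a), e), a)  →  pair(pair(pair(0, e), e), a)   [R4 at 1.1]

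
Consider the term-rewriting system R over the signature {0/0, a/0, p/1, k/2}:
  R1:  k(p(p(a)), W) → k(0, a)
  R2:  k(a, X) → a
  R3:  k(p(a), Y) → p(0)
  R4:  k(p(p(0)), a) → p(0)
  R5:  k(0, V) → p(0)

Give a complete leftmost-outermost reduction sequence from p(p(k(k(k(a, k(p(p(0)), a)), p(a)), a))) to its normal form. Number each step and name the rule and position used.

p(p(a))

1. p(p(k(k(k(a, k(p(p(0)), a)), p(a)), a)))  →  p(p(k(k(a, p(a)), a)))   [R2 at 1.1.1.1]
2. p(p(k(k(a, p(a)), a)))  →  p(p(k(a, a)))   [R2 at 1.1.1]
3. p(p(k(a, a)))  →  p(p(a))   [R2 at 1.1]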